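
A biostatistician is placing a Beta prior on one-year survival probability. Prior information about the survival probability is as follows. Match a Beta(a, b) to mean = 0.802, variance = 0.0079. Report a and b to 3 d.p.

By moment matching, a+b = μ(1−μ)/σ² − 1 = (0.802·0.198)/0.0079 − 1 = 20.1008 − 1 = 19.1008.
Since a/(a+b) = μ, a = 0.802·19.1008 = 15.319 and b = 0.198·19.1008 = 3.782.

a = 15.319, b = 3.782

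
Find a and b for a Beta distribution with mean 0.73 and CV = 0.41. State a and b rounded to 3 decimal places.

a = 0.876, b = 0.324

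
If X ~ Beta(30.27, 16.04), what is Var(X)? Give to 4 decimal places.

Var = αβ/[(α+β)²(α+β+1)] = (30.27×16.04)/(46.31²×47.31) = 485.5308/101461.787691 = 0.0048.

0.0048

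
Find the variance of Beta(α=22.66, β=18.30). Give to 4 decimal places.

0.0059

Var = αβ/[(α+β)²(α+β+1)] = (22.66×18.30)/(40.96²×41.96) = 414.6780/70397.198336 = 0.0059.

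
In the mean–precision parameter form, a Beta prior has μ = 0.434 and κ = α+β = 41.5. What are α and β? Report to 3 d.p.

α = 18.011, β = 23.489

α = μκ = 0.434×41.5 = 18.011 and β = (1−μ)κ = 0.566×41.5 = 23.489.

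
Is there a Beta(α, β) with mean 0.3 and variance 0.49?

No

For any Beta, Var(X) < E[X]·(1−E[X]).
Here μ(1−μ) = 0.3×0.7 = 0.21, and 0.49 ≥ 0.21.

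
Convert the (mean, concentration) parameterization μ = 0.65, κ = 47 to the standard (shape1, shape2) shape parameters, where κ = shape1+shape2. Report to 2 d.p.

Split κ in proportion μ : (1−μ): shape1 = 0.65·47 = 30.55, shape2 = 47 − 30.55 = 16.45.

shape1 = 30.55, shape2 = 16.45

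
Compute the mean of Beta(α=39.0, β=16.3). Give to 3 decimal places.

0.705

E[X] = α/(α+β) = 39.0/55.3 = 0.705.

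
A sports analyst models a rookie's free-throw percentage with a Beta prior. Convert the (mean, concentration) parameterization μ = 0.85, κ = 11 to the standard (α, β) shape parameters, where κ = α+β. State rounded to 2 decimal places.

α = 9.35, β = 1.65

Split κ in proportion μ : (1−μ): α = 0.85·11 = 9.35, β = 11 − 9.35 = 1.65.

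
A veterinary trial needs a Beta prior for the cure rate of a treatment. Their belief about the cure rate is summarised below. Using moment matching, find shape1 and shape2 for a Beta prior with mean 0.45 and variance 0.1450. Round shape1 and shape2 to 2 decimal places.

shape1 = 0.32, shape2 = 0.39

Let s = shape1+shape2. The Beta variance is μ(1−μ)/(s+1).
So s+1 = μ(1−μ)/σ² = (0.45×0.55)/0.1450 = 0.2475/0.1450 = 1.7069, giving s = 0.7069.
Then shape1 = μs = 0.45×0.7069 = 0.32 and shape2 = (1−μ)s = 0.55×0.7069 = 0.39.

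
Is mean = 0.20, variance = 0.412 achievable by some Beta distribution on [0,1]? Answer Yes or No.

The Beta variance bound is σ² < μ(1−μ).
Here μ(1−μ) = 0.20×0.80 = 0.1600, and 0.412 ≥ 0.1600.

No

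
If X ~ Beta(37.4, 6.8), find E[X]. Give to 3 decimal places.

0.846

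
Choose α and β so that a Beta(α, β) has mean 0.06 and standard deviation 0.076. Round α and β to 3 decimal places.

First σ² = 0.005776. Setting α = μn, β = (1−μ)n with n = α+β,
μ(1−μ)/(n+1) = 0.005776 ⇒ n+1 = 0.0564/0.005776 = 9.7645 ⇒ n = 8.7645.
Hence α = 0.06×8.7645 = 0.526, β = 0.94×8.7645 = 8.239.

α = 0.526, β = 8.239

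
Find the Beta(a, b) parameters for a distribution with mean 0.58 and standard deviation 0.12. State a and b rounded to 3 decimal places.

a = 9.232, b = 6.685

First σ² = 0.0144. Setting a = μn, b = (1−μ)n with n = a+b,
μ(1−μ)/(n+1) = 0.0144 ⇒ n+1 = 0.2436/0.0144 = 16.9167 ⇒ n = 15.9167.
Hence a = 0.58×15.9167 = 9.232, b = 0.42×15.9167 = 6.685.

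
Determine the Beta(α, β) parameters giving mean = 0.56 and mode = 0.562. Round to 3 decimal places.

α = 34.720, β = 27.280

With s = α+β: μ = α/s and mode = (α−1)/(s−2). Eliminating α = μs,
μs − 1 = m(s−2) ⇒ s(μ−m) = 1−2m ⇒ s = -0.124/-0.002 = 62.0000.
So α = μs = 34.720, β = (1−μ)s = 27.280.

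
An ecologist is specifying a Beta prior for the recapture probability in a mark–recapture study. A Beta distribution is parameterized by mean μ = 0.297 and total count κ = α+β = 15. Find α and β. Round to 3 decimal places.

α = 4.455, β = 10.545

Split κ in proportion μ : (1−μ): α = 0.297·15 = 4.455, β = 15 − 4.455 = 10.545.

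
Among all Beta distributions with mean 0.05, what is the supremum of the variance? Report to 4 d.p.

0.0475

For fixed mean μ the Beta variance is μ(1−μ)/(α+β+1), increasing as α+β decreases.
Its least upper bound (not attained) is μ(1−μ) = 0.05·0.95 = 0.0475.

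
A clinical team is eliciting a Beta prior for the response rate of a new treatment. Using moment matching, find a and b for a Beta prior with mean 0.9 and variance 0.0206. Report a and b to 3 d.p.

a = 3.032, b = 0.337

By moment matching, a+b = μ(1−μ)/σ² − 1 = (0.9·0.1)/0.0206 − 1 = 4.3689 − 1 = 3.3689.
Since a/(a+b) = μ, a = 0.9·3.3689 = 3.032 and b = 0.1·3.3689 = 0.337.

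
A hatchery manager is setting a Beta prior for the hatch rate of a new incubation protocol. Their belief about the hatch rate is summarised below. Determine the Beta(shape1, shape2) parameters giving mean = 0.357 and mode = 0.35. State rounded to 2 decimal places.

With s = shape1+shape2: μ = shape1/s and mode = (shape1−1)/(s−2). Eliminating shape1 = μs,
μs − 1 = m(s−2) ⇒ s(μ−m) = 1−2m ⇒ s = 0.30/0.007 = 42.8571.
So shape1 = μs = 15.30, shape2 = (1−μ)s = 27.56.

shape1 = 15.30, shape2 = 27.56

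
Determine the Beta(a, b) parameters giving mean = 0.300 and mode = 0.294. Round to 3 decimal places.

Let s = a+b. Mean gives a = μs = 0.300s; mode gives (a−1)/(s−2) = 0.294.
Substituting: 0.300s − 1 = 0.294(s−2) = 0.294s − 0.588, so 0.006s = 0.412 and s = 68.6667.
Then a = 0.300×68.6667 = 20.600 and b = s−a = 48.067.

a = 20.600, b = 48.067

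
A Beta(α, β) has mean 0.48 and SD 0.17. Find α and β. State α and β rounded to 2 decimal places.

α = 3.67, β = 3.97

σ² = 0.17² = 0.0289.
With s = α+β, Var = μ(1−μ)/(s+1), so s+1 = (0.48×0.52)/0.0289 = 8.6367 and s = 7.6367.
α = μs = 3.67, β = (1−μ)s = 3.97.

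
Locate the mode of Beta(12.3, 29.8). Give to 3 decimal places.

With α,β > 1, mode = (α−1)/(α+β−2) = 11.3/40.1 = 0.282.

0.282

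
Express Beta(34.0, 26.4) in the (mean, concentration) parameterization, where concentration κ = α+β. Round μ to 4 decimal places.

κ = α+β = 34.0+26.4 = 60.4; μ = α/κ = 34.0/60.4 = 0.5629.

μ = 0.5629, κ = 60.4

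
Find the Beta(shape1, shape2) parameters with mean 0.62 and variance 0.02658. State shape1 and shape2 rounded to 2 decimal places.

Let s = shape1+shape2. The Beta variance is μ(1−μ)/(s+1).
So s+1 = μ(1−μ)/σ² = (0.62×0.38)/0.02658 = 0.2356/0.02658 = 8.8638, giving s = 7.8638.
Then shape1 = μs = 0.62×7.8638 = 4.88 and shape2 = (1−μ)s = 0.38×7.8638 = 2.99.

shape1 = 4.88, shape2 = 2.99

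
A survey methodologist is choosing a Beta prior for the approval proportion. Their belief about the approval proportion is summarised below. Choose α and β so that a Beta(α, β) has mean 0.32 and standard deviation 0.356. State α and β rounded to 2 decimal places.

α = 0.23, β = 0.49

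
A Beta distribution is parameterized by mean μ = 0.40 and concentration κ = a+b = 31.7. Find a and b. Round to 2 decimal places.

a = 12.68, b = 19.02

a = μκ = 0.40×31.7 = 12.68 and b = (1−μ)κ = 0.60×31.7 = 19.02.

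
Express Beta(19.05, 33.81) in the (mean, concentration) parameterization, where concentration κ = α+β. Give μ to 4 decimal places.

κ = α+β = 19.05+33.81 = 52.86; μ = α/κ = 19.05/52.86 = 0.3604.

μ = 0.3604, κ = 52.86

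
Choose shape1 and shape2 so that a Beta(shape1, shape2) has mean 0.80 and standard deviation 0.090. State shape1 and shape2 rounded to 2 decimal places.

σ² = 0.090² = 0.008100.
With s = shape1+shape2, Var = μ(1−μ)/(s+1), so s+1 = (0.80×0.20)/0.008100 = 19.7531 and s = 18.7531.
shape1 = μs = 15.00, shape2 = (1−μ)s = 3.75.

shape1 = 15.00, shape2 = 3.75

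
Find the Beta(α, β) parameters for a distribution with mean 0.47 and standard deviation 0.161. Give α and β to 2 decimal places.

First σ² = 0.025921. Setting α = μn, β = (1−μ)n with n = α+β,
μ(1−μ)/(n+1) = 0.025921 ⇒ n+1 = 0.2491/0.025921 = 9.6100 ⇒ n = 8.6100.
Hence α = 0.47×8.6100 = 4.05, β = 0.53×8.6100 = 4.56.

α = 4.05, β = 4.56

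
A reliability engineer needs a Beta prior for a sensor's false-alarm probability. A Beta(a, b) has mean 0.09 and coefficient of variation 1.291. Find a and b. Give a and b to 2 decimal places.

Var = (CV·μ)² = (1.291×0.09)² = 0.013500.
a+b = μ(1−μ)/Var − 1 = 0.0819/0.013500 − 1 = 5.0666.
Thus a = 0.09·5.0666 = 0.46 and b = 0.91·5.0666 = 4.61.

a = 0.46, b = 4.61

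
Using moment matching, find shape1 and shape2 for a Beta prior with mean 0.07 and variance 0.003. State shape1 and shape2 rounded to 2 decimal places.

Write ν = shape1+shape2; then shape1 = μν and Var = μ(1−μ)/(ν+1).
ν = μ(1−μ)/Var − 1 = 0.0651/0.003 − 1 = 20.7000.
shape1 = 0.07·20.7000 = 1.45, shape2 = 0.93·20.7000 = 19.25.

shape1 = 1.45, shape2 = 19.25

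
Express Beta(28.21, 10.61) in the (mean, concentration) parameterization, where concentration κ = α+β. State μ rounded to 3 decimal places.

μ = 0.727, κ = 38.82

κ = α+β = 28.21+10.61 = 38.82; μ = α/κ = 28.21/38.82 = 0.727.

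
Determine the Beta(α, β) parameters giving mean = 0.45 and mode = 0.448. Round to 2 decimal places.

Let s = α+β. Mean gives α = μs = 0.45s; mode gives (α−1)/(s−2) = 0.448.
Substituting: 0.45s − 1 = 0.448(s−2) = 0.448s − 0.896, so 0.002s = 0.104 and s = 52.0000.
Then α = 0.45×52.0000 = 23.40 and β = s−α = 28.60.

α = 23.40, β = 28.60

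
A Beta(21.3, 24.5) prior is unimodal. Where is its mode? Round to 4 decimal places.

0.4635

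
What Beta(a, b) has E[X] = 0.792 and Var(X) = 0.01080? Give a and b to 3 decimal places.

Write ν = a+b; then a = μν and Var = μ(1−μ)/(ν+1).
ν = μ(1−μ)/Var − 1 = 0.164736/0.01080 − 1 = 14.2533.
a = 0.792·14.2533 = 11.289, b = 0.208·14.2533 = 2.965.

a = 11.289, b = 2.965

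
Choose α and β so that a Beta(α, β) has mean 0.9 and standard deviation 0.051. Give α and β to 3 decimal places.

σ² = 0.051² = 0.002601.
With s = α+β, Var = μ(1−μ)/(s+1), so s+1 = (0.9×0.1)/0.002601 = 34.6021 and s = 33.6021.
α = μs = 30.242, β = (1−μ)s = 3.360.

α = 30.242, β = 3.360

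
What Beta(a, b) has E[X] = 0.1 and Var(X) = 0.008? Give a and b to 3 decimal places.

By moment matching, a+b = μ(1−μ)/σ² − 1 = (0.1·0.9)/0.008 − 1 = 11.2500 − 1 = 10.2500.
Since a/(a+b) = μ, a = 0.1·10.2500 = 1.025 and b = 0.9·10.2500 = 9.225.

a = 1.025, b = 9.225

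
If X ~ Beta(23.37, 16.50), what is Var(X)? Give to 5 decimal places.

0.00594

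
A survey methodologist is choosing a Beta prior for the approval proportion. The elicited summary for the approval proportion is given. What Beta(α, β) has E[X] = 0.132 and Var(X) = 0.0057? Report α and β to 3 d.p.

By moment matching, α+β = μ(1−μ)/σ² − 1 = (0.132·0.868)/0.0057 − 1 = 20.1011 − 1 = 19.1011.
Since α/(α+β) = μ, α = 0.132·19.1011 = 2.521 and β = 0.868·19.1011 = 16.580.

α = 2.521, β = 16.580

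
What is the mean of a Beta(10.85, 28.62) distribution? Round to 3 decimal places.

0.275

The Beta mean is α/(α+β) = 10.85/(10.85+28.62) = 0.275.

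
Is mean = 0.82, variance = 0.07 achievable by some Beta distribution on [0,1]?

Yes

A Beta with mean μ has variance μ(1−μ)/(α+β+1) < μ(1−μ).
Here μ(1−μ) = 0.82×0.18 = 0.1476, and 0.07 < 0.1476.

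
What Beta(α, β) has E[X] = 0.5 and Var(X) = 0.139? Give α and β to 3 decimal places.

α = 0.399, β = 0.399

Let s = α+β. The Beta variance is μ(1−μ)/(s+1).
So s+1 = μ(1−μ)/σ² = (0.5×0.5)/0.139 = 0.25/0.139 = 1.7986, giving s = 0.7986.
Then α = μs = 0.5×0.7986 = 0.399 and β = (1−μ)s = 0.5×0.7986 = 0.399.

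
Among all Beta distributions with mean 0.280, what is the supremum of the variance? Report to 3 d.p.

For fixed mean μ the Beta variance is μ(1−μ)/(α+β+1), increasing as α+β decreases.
Its least upper bound (not attained) is μ(1−μ) = 0.280·0.720 = 0.202.

0.202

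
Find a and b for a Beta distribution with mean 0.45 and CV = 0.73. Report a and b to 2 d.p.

a = 0.58, b = 0.71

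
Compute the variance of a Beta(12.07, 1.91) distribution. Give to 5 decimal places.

0.00787

α+β = 13.98 and αβ = 23.0537, so Var = αβ/[(α+β)²(α+β+1)] = 23.0537/2927.697192 = 0.00787.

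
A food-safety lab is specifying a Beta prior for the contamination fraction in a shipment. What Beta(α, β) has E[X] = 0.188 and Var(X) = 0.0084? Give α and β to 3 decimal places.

α = 3.229, β = 13.945

Let s = α+β. The Beta variance is μ(1−μ)/(s+1).
So s+1 = μ(1−μ)/σ² = (0.188×0.812)/0.0084 = 0.152656/0.0084 = 18.1733, giving s = 17.1733.
Then α = μs = 0.188×17.1733 = 3.229 and β = (1−μ)s = 0.812×17.1733 = 13.945.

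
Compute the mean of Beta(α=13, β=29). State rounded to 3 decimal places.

0.310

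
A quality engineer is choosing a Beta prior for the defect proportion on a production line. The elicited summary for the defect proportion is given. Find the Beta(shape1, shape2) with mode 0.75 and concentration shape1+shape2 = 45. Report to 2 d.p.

For shape1,shape2>1 the mode is (shape1−1)/(shape1+shape2−2), so shape1 = mode·(κ−2)+1 = 0.75×43+1 = 33.25.
And shape2 = (1−mode)·(κ−2)+1 = 0.25×43+1 = 11.75.

shape1 = 33.25, shape2 = 11.75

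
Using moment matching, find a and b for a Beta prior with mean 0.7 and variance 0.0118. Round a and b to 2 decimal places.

a = 11.76, b = 5.04

Let s = a+b. The Beta variance is μ(1−μ)/(s+1).
So s+1 = μ(1−μ)/σ² = (0.7×0.3)/0.0118 = 0.21/0.0118 = 17.7966, giving s = 16.7966.
Then a = μs = 0.7×16.7966 = 11.76 and b = (1−μ)s = 0.3×16.7966 = 5.04.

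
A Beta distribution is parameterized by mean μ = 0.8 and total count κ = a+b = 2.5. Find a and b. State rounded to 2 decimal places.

a = 2.00, b = 0.50

Split κ in proportion μ : (1−μ): a = 0.8·2.5 = 2.00, b = 2.5 − 2.00 = 0.50.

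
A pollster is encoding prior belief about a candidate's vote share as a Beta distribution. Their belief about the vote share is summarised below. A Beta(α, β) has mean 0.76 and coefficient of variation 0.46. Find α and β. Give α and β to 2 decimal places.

σ = CV·μ = 0.46×0.76 = 0.34960, so σ² = 0.122220.
s+1 = μ(1−μ)/σ² = 0.1824/0.122220 = 1.4924, so s = α+β = 0.4924.
α = μs = 0.37, β = (1−μ)s = 0.12.

α = 0.37, β = 0.12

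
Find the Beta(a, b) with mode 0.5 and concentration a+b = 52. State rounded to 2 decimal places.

Since the density peak of Beta(a,b) is at (a−1)/(a+b−2),
a = 1 + 0.5(52−2) = 26.00 and b = 52 − 26.00 = 26.00.

a = 26.00, b = 26.00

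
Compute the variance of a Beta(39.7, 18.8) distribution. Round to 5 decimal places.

0.00367

μ = 39.7/58.5 = 0.678632; Var = μ(1−μ)/(α+β+1) = 0.2180904/59.5 = 0.00367.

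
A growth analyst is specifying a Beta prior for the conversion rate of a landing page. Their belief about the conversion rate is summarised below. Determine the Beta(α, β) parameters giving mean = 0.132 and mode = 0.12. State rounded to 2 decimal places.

Let s = α+β. Mean gives α = μs = 0.132s; mode gives (α−1)/(s−2) = 0.12.
Substituting: 0.132s − 1 = 0.12(s−2) = 0.12s − 0.24, so 0.012s = 0.76 and s = 63.3333.
Then α = 0.132×63.3333 = 8.36 and β = s−α = 54.97.

α = 8.36, β = 54.97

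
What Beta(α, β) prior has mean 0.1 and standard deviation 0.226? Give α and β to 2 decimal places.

σ² = 0.226² = 0.051076.
With s = α+β, Var = μ(1−μ)/(s+1), so s+1 = (0.1×0.9)/0.051076 = 1.7621 and s = 0.7621.
α = μs = 0.08, β = (1−μ)s = 0.69.

α = 0.08, β = 0.69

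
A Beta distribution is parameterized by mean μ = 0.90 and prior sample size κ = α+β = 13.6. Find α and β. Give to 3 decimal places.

Split κ in proportion μ : (1−μ): α = 0.90·13.6 = 12.240, β = 13.6 − 12.240 = 1.360.

α = 12.240, β = 1.360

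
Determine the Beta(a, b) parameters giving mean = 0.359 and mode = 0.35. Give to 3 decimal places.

Let s = a+b. Mean gives a = μs = 0.359s; mode gives (a−1)/(s−2) = 0.35.
Substituting: 0.359s − 1 = 0.35(s−2) = 0.35s − 0.70, so 0.009s = 0.30 and s = 33.3333.
Then a = 0.359×33.3333 = 11.967 and b = s−a = 21.367.

a = 11.967, b = 21.367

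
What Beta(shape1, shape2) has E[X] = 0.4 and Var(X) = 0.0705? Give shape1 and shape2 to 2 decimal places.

Write ν = shape1+shape2; then shape1 = μν and Var = μ(1−μ)/(ν+1).
ν = μ(1−μ)/Var − 1 = 0.24/0.0705 − 1 = 2.4043.
shape1 = 0.4·2.4043 = 0.96, shape2 = 0.6·2.4043 = 1.44.

shape1 = 0.96, shape2 = 1.44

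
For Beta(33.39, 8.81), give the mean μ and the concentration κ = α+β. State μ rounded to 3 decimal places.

μ = 0.791, κ = 42.20

κ = α+β = 33.39+8.81 = 42.20; μ = α/κ = 33.39/42.20 = 0.791.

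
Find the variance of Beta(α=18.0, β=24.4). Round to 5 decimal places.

Var = αβ/[(α+β)²(α+β+1)] = (18.0×24.4)/(42.4²×43.4) = 439.20/78022.784 = 0.00563.

0.00563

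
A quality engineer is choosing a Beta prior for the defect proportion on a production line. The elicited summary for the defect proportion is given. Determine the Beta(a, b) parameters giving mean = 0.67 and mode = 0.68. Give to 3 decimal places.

Let s = a+b. Mean gives a = μs = 0.67s; mode gives (a−1)/(s−2) = 0.68.
Substituting: 0.67s − 1 = 0.68(s−2) = 0.68s − 1.36, so -0.01s = -0.36 and s = 36.0000.
Then a = 0.67×36.0000 = 24.120 and b = s−a = 11.880.

a = 24.120, b = 11.880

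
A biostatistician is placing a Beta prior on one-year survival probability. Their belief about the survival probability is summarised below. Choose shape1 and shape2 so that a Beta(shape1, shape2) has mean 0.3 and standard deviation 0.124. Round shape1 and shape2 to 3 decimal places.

shape1 = 3.797, shape2 = 8.860

Variance = 0.124² = 0.015376. The moment-matching identity shape1+shape2 = μ(1−μ)/Var − 1 gives
shape1+shape2 = 0.21/0.015376 − 1 = 12.6576, so shape1 = μ·12.6576 = 3.797 and shape2 = (1−μ)·12.6576 = 8.860.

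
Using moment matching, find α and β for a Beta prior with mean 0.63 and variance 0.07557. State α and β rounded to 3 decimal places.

α = 1.313, β = 0.771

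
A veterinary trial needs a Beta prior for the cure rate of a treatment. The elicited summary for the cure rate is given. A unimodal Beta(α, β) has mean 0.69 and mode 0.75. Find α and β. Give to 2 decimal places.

α = 5.75, β = 2.58

With s = α+β: μ = α/s and mode = (α−1)/(s−2). Eliminating α = μs,
μs − 1 = m(s−2) ⇒ s(μ−m) = 1−2m ⇒ s = -0.50/-0.06 = 8.3333.
So α = μs = 5.75, β = (1−μ)s = 2.58.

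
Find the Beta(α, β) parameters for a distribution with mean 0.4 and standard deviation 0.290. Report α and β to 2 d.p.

α = 0.74, β = 1.11

σ² = 0.290² = 0.084100.
With s = α+β, Var = μ(1−μ)/(s+1), so s+1 = (0.4×0.6)/0.084100 = 2.8537 and s = 1.8537.
α = μs = 0.74, β = (1−μ)s = 1.11.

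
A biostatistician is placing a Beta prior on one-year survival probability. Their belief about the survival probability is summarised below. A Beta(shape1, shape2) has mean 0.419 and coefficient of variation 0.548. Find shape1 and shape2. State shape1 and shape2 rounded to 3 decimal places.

shape1 = 1.516, shape2 = 2.102

σ = CV·μ = 0.548×0.419 = 0.22961, so σ² = 0.052722.
s+1 = μ(1−μ)/σ² = 0.243439/0.052722 = 4.6174, so s = shape1+shape2 = 3.6174.
shape1 = μs = 1.516, shape2 = (1−μ)s = 2.102.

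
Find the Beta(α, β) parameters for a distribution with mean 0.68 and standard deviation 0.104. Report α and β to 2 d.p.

First σ² = 0.010816. Setting α = μn, β = (1−μ)n with n = α+β,
μ(1−μ)/(n+1) = 0.010816 ⇒ n+1 = 0.2176/0.010816 = 20.1183 ⇒ n = 19.1183.
Hence α = 0.68×19.1183 = 13.00, β = 0.32×19.1183 = 6.12.

α = 13.00, β = 6.12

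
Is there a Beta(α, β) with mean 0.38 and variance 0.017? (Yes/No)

Yes

The Beta variance bound is σ² < μ(1−μ).
Here μ(1−μ) = 0.38×0.62 = 0.2356, and 0.017 < 0.2356.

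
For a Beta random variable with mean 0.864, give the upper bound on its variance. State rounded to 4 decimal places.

0.1175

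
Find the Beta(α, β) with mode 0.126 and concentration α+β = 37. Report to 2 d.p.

α = 5.41, β = 31.59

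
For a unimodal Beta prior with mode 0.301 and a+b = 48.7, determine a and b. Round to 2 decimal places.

a = 15.06, b = 33.64

Since the density peak of Beta(a,b) is at (a−1)/(a+b−2),
a = 1 + 0.301(48.7−2) = 15.06 and b = 48.7 − 15.06 = 33.64.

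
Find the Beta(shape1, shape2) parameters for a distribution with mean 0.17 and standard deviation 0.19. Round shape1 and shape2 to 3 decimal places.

σ² = 0.19² = 0.0361.
With s = shape1+shape2, Var = μ(1−μ)/(s+1), so s+1 = (0.17×0.83)/0.0361 = 3.9086 and s = 2.9086.
shape1 = μs = 0.494, shape2 = (1−μ)s = 2.414.

shape1 = 0.494, shape2 = 2.414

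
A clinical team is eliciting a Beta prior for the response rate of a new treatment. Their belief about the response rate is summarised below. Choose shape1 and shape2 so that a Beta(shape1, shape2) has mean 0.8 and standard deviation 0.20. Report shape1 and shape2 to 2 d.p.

First σ² = 0.0400. Setting shape1 = μn, shape2 = (1−μ)n with n = shape1+shape2,
μ(1−μ)/(n+1) = 0.0400 ⇒ n+1 = 0.16/0.0400 = 4.0000 ⇒ n = 3.0000.
Hence shape1 = 0.8×3.0000 = 2.40, shape2 = 0.2×3.0000 = 0.60.

shape1 = 2.40, shape2 = 0.60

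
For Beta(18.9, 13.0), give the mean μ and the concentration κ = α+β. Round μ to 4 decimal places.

μ = 0.5925, κ = 31.9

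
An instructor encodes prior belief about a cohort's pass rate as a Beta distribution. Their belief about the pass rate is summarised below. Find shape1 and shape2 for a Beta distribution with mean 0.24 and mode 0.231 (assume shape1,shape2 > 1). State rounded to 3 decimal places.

With s = shape1+shape2: μ = shape1/s and mode = (shape1−1)/(s−2). Eliminating shape1 = μs,
μs − 1 = m(s−2) ⇒ s(μ−m) = 1−2m ⇒ s = 0.538/0.009 = 59.7778.
So shape1 = μs = 14.347, shape2 = (1−μ)s = 45.431.

shape1 = 14.347, shape2 = 45.431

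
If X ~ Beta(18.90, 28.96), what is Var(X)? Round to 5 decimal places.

Var = αβ/[(α+β)²(α+β+1)] = (18.90×28.96)/(47.86²×48.86) = 547.3440/111917.719256 = 0.00489.

0.00489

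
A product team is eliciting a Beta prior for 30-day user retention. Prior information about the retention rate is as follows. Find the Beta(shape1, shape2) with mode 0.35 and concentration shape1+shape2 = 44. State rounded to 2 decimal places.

shape1 = 15.70, shape2 = 28.30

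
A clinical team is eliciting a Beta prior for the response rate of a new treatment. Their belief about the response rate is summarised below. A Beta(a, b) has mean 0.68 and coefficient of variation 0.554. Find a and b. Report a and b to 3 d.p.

σ = CV·μ = 0.554×0.68 = 0.37672, so σ² = 0.141918.
s+1 = μ(1−μ)/σ² = 0.2176/0.141918 = 1.5333, so s = a+b = 0.5333.
a = μs = 0.363, b = (1−μ)s = 0.171.

a = 0.363, b = 0.171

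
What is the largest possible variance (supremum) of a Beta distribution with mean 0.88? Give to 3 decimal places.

For fixed mean μ the Beta variance is μ(1−μ)/(α+β+1), increasing as α+β decreases.
Its least upper bound (not attained) is μ(1−μ) = 0.88·0.12 = 0.106.

0.106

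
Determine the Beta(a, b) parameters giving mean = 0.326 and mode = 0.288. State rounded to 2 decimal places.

Let s = a+b. Mean gives a = μs = 0.326s; mode gives (a−1)/(s−2) = 0.288.
Substituting: 0.326s − 1 = 0.288(s−2) = 0.288s − 0.576, so 0.038s = 0.424 and s = 11.1579.
Then a = 0.326×11.1579 = 3.64 and b = s−a = 7.52.

a = 3.64, b = 7.52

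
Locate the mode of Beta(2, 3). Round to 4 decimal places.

0.3333

The density x^(α−1)(1−x)^(β−1) is maximised at (α−1)/(α+β−2) = 1/3 = 0.3333.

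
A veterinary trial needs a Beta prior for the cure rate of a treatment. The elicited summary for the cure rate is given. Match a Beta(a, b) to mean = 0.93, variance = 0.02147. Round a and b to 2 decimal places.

a = 1.89, b = 0.14

By moment matching, a+b = μ(1−μ)/σ² − 1 = (0.93·0.07)/0.02147 − 1 = 3.0321 − 1 = 2.0321.
Since a/(a+b) = μ, a = 0.93·2.0321 = 1.89 and b = 0.07·2.0321 = 0.14.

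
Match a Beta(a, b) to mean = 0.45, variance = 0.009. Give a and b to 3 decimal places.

a = 11.925, b = 14.575

Let s = a+b. The Beta variance is μ(1−μ)/(s+1).
So s+1 = μ(1−μ)/σ² = (0.45×0.55)/0.009 = 0.2475/0.009 = 27.5000, giving s = 26.5000.
Then a = μs = 0.45×26.5000 = 11.925 and b = (1−μ)s = 0.55×26.5000 = 14.575.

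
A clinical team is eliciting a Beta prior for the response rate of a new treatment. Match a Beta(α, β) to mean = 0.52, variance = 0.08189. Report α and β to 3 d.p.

α = 1.065, β = 0.983

Let s = α+β. The Beta variance is μ(1−μ)/(s+1).
So s+1 = μ(1−μ)/σ² = (0.52×0.48)/0.08189 = 0.2496/0.08189 = 3.0480, giving s = 2.0480.
Then α = μs = 0.52×2.0480 = 1.065 and β = (1−μ)s = 0.48×2.0480 = 0.983.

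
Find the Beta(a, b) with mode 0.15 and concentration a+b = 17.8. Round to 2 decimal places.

a = 3.37, b = 14.43

Since the density peak of Beta(a,b) is at (a−1)/(a+b−2),
a = 1 + 0.15(17.8−2) = 3.37 and b = 17.8 − 3.37 = 14.43.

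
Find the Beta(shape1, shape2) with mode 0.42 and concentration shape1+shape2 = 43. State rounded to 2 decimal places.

shape1 = 18.22, shape2 = 24.78

Since the density peak of Beta(shape1,shape2) is at (shape1−1)/(shape1+shape2−2),
shape1 = 1 + 0.42(43−2) = 18.22 and shape2 = 43 − 18.22 = 24.78.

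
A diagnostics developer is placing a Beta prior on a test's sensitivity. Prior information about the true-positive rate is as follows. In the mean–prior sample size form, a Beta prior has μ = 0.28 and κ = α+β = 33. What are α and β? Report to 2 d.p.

α = 9.24, β = 23.76

Split κ in proportion μ : (1−μ): α = 0.28·33 = 9.24, β = 33 − 9.24 = 23.76.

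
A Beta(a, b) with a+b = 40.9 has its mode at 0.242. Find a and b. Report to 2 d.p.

Mode = (a−1)/(κ−2) with κ = a+b, so a−1 = 0.242·38.9 = 9.41.
a = 10.41; b = κ − a = 30.49.

a = 10.41, b = 30.49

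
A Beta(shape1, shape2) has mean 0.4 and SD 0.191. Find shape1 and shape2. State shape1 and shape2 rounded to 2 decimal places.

shape1 = 2.23, shape2 = 3.35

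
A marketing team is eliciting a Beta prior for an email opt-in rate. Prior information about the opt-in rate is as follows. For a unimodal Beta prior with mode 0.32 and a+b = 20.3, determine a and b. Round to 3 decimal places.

Mode = (a−1)/(κ−2) with κ = a+b, so a−1 = 0.32·18.3 = 5.856.
a = 6.856; b = κ − a = 13.444.

a = 6.856, b = 13.444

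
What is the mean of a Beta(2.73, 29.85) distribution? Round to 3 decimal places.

0.084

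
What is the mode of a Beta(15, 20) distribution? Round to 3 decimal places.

The density x^(α−1)(1−x)^(β−1) is maximised at (α−1)/(α+β−2) = 14/33 = 0.424.

0.424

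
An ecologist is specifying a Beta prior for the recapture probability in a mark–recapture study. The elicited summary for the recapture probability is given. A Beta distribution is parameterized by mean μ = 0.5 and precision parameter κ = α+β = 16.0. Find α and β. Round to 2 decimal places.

α = 8.00, β = 8.00

α = μκ = 0.5×16.0 = 8.00 and β = (1−μ)κ = 0.5×16.0 = 8.00.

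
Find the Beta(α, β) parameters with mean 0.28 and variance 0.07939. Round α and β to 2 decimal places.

α = 0.43, β = 1.11

Let s = α+β. The Beta variance is μ(1−μ)/(s+1).
So s+1 = μ(1−μ)/σ² = (0.28×0.72)/0.07939 = 0.2016/0.07939 = 2.5394, giving s = 1.5394.
Then α = μs = 0.28×1.5394 = 0.43 and β = (1−μ)s = 0.72×1.5394 = 1.11.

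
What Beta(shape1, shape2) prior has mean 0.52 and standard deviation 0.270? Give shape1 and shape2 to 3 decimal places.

Variance = 0.270² = 0.072900. The moment-matching identity shape1+shape2 = μ(1−μ)/Var − 1 gives
shape1+shape2 = 0.2496/0.072900 − 1 = 2.4239, so shape1 = μ·2.4239 = 1.260 and shape2 = (1−μ)·2.4239 = 1.163.

shape1 = 1.260, shape2 = 1.163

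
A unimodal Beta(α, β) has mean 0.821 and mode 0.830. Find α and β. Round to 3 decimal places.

α = 60.207, β = 13.127

Let s = α+β. Mean gives α = μs = 0.821s; mode gives (α−1)/(s−2) = 0.830.
Substituting: 0.821s − 1 = 0.830(s−2) = 0.830s − 1.660, so -0.009s = -0.660 and s = 73.3333.
Then α = 0.821×73.3333 = 60.207 and β = s−α = 13.127.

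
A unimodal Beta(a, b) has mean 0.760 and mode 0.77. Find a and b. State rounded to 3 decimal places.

Let s = a+b. Mean gives a = μs = 0.760s; mode gives (a−1)/(s−2) = 0.77.
Substituting: 0.760s − 1 = 0.77(s−2) = 0.77s − 1.54, so -0.010s = -0.54 and s = 54.0000.
Then a = 0.760×54.0000 = 41.040 and b = s−a = 12.960.

a = 41.040, b = 12.960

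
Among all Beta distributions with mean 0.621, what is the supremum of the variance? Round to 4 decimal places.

For fixed mean μ the Beta variance is μ(1−μ)/(α+β+1), increasing as α+β decreases.
Its least upper bound (not attained) is μ(1−μ) = 0.621·0.379 = 0.2354.

0.2354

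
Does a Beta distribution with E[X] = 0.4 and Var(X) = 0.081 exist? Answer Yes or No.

Yes

The Beta variance bound is σ² < μ(1−μ).
Here μ(1−μ) = 0.4×0.6 = 0.24, and 0.081 < 0.24.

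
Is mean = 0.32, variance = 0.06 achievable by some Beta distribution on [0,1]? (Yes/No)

Yes

A Beta with mean μ has variance μ(1−μ)/(α+β+1) < μ(1−μ).
Here μ(1−μ) = 0.32×0.68 = 0.2176, and 0.06 < 0.2176.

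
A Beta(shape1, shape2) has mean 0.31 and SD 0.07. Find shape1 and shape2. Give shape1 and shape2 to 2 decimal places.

First σ² = 0.0049. Setting shape1 = μn, shape2 = (1−μ)n with n = shape1+shape2,
μ(1−μ)/(n+1) = 0.0049 ⇒ n+1 = 0.2139/0.0049 = 43.6531 ⇒ n = 42.6531.
Hence shape1 = 0.31×42.6531 = 13.22, shape2 = 0.69×42.6531 = 29.43.

shape1 = 13.22, shape2 = 29.43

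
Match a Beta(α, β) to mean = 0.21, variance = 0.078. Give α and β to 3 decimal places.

α = 0.237, β = 0.890

By moment matching, α+β = μ(1−μ)/σ² − 1 = (0.21·0.79)/0.078 − 1 = 2.1269 − 1 = 1.1269.
Since α/(α+β) = μ, α = 0.21·1.1269 = 0.237 and β = 0.79·1.1269 = 0.890.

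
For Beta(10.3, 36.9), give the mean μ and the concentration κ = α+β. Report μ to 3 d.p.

μ = 0.218, κ = 47.2

κ = α+β = 10.3+36.9 = 47.2; μ = α/κ = 10.3/47.2 = 0.218.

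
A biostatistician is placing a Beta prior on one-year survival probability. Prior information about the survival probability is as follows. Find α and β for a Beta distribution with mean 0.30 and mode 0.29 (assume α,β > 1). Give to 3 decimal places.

α = 12.600, β = 29.400

Let s = α+β. Mean gives α = μs = 0.30s; mode gives (α−1)/(s−2) = 0.29.
Substituting: 0.30s − 1 = 0.29(s−2) = 0.29s − 0.58, so 0.01s = 0.42 and s = 42.0000.
Then α = 0.30×42.0000 = 12.600 and β = s−α = 29.400.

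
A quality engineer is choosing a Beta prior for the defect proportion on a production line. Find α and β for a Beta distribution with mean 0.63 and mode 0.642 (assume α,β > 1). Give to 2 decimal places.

With s = α+β: μ = α/s and mode = (α−1)/(s−2). Eliminating α = μs,
μs − 1 = m(s−2) ⇒ s(μ−m) = 1−2m ⇒ s = -0.284/-0.012 = 23.6667.
So α = μs = 14.91, β = (1−μ)s = 8.76.

α = 14.91, β = 8.76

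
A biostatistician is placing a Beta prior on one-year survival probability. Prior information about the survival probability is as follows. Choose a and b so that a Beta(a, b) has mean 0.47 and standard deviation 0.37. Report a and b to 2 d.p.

a = 0.39, b = 0.43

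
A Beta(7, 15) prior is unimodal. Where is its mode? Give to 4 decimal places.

The density x^(α−1)(1−x)^(β−1) is maximised at (α−1)/(α+β−2) = 6/20 = 0.3000.

0.3000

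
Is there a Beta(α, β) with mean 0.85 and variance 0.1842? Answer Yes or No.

A Beta with mean μ has variance μ(1−μ)/(α+β+1) < μ(1−μ).
Here μ(1−μ) = 0.85×0.15 = 0.1275, and 0.1842 ≥ 0.1275.

No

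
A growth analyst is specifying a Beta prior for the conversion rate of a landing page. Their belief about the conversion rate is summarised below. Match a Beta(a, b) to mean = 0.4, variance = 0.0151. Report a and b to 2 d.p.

a = 5.96, b = 8.94

Write ν = a+b; then a = μν and Var = μ(1−μ)/(ν+1).
ν = μ(1−μ)/Var − 1 = 0.24/0.0151 − 1 = 14.8940.
a = 0.4·14.8940 = 5.96, b = 0.6·14.8940 = 8.94.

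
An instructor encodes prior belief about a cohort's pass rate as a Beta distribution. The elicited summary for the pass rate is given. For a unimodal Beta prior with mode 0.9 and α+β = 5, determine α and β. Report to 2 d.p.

Since the density peak of Beta(α,β) is at (α−1)/(α+β−2),
α = 1 + 0.9(5−2) = 3.70 and β = 5 − 3.70 = 1.30.

α = 3.70, β = 1.30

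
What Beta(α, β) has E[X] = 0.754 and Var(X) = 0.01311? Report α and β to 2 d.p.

α = 9.91, β = 3.23

By moment matching, α+β = μ(1−μ)/σ² − 1 = (0.754·0.246)/0.01311 − 1 = 14.1483 − 1 = 13.1483.
Since α/(α+β) = μ, α = 0.754·13.1483 = 9.91 and β = 0.246·13.1483 = 3.23.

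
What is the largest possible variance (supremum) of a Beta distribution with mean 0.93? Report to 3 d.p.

0.065

Var = μ(1−μ)/(α+β+1), which approaches μ(1−μ) as α+β → 0.
So the supremum is μ(1−μ) = 0.93×0.07 = 0.065.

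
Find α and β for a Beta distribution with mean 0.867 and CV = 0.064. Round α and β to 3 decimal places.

σ = CV·μ = 0.064×0.867 = 0.05549, so σ² = 0.003079.
s+1 = μ(1−μ)/σ² = 0.115311/0.003079 = 37.4518, so s = α+β = 36.4518.
α = μs = 31.604, β = (1−μ)s = 4.848.

α = 31.604, β = 4.848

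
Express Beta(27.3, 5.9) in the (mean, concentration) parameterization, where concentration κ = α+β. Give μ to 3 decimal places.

κ = α+β = 27.3+5.9 = 33.2; μ = α/κ = 27.3/33.2 = 0.822.

μ = 0.822, κ = 33.2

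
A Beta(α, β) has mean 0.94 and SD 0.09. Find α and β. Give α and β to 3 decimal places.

α = 5.605, β = 0.358

First σ² = 0.0081. Setting α = μn, β = (1−μ)n with n = α+β,
μ(1−μ)/(n+1) = 0.0081 ⇒ n+1 = 0.0564/0.0081 = 6.9630 ⇒ n = 5.9630.
Hence α = 0.94×5.9630 = 5.605, β = 0.06×5.9630 = 0.358.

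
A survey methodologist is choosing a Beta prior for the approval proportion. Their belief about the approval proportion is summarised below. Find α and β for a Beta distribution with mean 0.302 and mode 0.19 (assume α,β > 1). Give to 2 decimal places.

α = 1.67, β = 3.86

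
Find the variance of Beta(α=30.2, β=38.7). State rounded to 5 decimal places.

0.00352

α+β = 68.9 and αβ = 1168.74, so Var = αβ/[(α+β)²(α+β+1)] = 1168.74/331829.979 = 0.00352.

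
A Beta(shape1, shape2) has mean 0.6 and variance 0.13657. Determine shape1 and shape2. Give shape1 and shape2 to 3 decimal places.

shape1 = 0.454, shape2 = 0.303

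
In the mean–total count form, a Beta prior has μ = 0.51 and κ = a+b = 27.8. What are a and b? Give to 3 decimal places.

Split κ in proportion μ : (1−μ): a = 0.51·27.8 = 14.178, b = 27.8 − 14.178 = 13.622.

a = 14.178, b = 13.622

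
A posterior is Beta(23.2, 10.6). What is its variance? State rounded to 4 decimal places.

0.0062

μ = 23.2/33.8 = 0.686391; Var = μ(1−μ)/(α+β+1) = 0.2152586/34.8 = 0.0062.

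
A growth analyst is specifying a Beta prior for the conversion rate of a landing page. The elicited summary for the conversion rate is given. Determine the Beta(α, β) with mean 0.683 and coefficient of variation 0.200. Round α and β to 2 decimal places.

α = 7.24, β = 3.36

σ = CV·μ = 0.200×0.683 = 0.13660, so σ² = 0.018660.
s+1 = μ(1−μ)/σ² = 0.216511/0.018660 = 11.6032, so s = α+β = 10.6032.
α = μs = 7.24, β = (1−μ)s = 3.36.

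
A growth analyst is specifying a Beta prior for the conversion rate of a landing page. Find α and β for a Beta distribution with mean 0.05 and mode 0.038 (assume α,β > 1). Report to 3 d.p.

α = 3.850, β = 73.150

With s = α+β: μ = α/s and mode = (α−1)/(s−2). Eliminating α = μs,
μs − 1 = m(s−2) ⇒ s(μ−m) = 1−2m ⇒ s = 0.924/0.012 = 77.0000.
So α = μs = 3.850, β = (1−μ)s = 73.150.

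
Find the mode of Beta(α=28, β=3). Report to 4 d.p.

0.9310

The density x^(α−1)(1−x)^(β−1) is maximised at (α−1)/(α+β−2) = 27/29 = 0.9310.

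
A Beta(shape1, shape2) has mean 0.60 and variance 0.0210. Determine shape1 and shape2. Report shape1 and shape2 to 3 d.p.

shape1 = 6.257, shape2 = 4.171

By moment matching, shape1+shape2 = μ(1−μ)/σ² − 1 = (0.60·0.40)/0.0210 − 1 = 11.4286 − 1 = 10.4286.
Since shape1/(shape1+shape2) = μ, shape1 = 0.60·10.4286 = 6.257 and shape2 = 0.40·10.4286 = 4.171.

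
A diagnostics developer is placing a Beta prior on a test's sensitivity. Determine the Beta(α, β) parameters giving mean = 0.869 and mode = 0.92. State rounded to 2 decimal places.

With s = α+β: μ = α/s and mode = (α−1)/(s−2). Eliminating α = μs,
μs − 1 = m(s−2) ⇒ s(μ−m) = 1−2m ⇒ s = -0.84/-0.051 = 16.4706.
So α = μs = 14.31, β = (1−μ)s = 2.16.

α = 14.31, β = 2.16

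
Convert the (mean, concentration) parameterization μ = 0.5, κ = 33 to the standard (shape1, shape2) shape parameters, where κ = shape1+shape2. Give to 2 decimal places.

shape1 = μκ = 0.5×33 = 16.50 and shape2 = (1−μ)κ = 0.5×33 = 16.50.

shape1 = 16.50, shape2 = 16.50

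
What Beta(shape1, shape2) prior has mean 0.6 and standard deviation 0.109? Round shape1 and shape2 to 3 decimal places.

shape1 = 11.520, shape2 = 7.680

First σ² = 0.011881. Setting shape1 = μn, shape2 = (1−μ)n with n = shape1+shape2,
μ(1−μ)/(n+1) = 0.011881 ⇒ n+1 = 0.24/0.011881 = 20.2003 ⇒ n = 19.2003.
Hence shape1 = 0.6×19.2003 = 11.520, shape2 = 0.4×19.2003 = 7.680.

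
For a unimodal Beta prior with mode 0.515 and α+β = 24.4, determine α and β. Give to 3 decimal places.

α = 12.536, β = 11.864

For α,β>1 the mode is (α−1)/(α+β−2), so α = mode·(κ−2)+1 = 0.515×22.4+1 = 12.536.
And β = (1−mode)·(κ−2)+1 = 0.485×22.4+1 = 11.864.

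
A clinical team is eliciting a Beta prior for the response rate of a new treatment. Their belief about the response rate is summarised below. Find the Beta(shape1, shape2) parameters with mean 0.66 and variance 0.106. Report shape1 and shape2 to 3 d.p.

Write ν = shape1+shape2; then shape1 = μν and Var = μ(1−μ)/(ν+1).
ν = μ(1−μ)/Var − 1 = 0.2244/0.106 − 1 = 1.1170.
shape1 = 0.66·1.1170 = 0.737, shape2 = 0.34·1.1170 = 0.380.

shape1 = 0.737, shape2 = 0.380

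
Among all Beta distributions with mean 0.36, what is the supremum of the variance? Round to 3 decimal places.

For fixed mean μ the Beta variance is μ(1−μ)/(α+β+1), increasing as α+β decreases.
Its least upper bound (not attained) is μ(1−μ) = 0.36·0.64 = 0.230.

0.230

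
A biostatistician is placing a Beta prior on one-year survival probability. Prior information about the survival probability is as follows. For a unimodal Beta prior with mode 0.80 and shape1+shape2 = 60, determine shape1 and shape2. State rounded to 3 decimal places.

shape1 = 47.400, shape2 = 12.600

Since the density peak of Beta(shape1,shape2) is at (shape1−1)/(shape1+shape2−2),
shape1 = 1 + 0.80(60−2) = 47.400 and shape2 = 60 − 47.400 = 12.600.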